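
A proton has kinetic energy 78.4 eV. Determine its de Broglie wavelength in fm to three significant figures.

KE = 78.4 eV = 1.256 × 10⁻¹⁷ J.
p = √(2mKE) = √(2 × 1.673 × 10⁻²⁷ × 1.256 × 10⁻¹⁷) = 2.050 × 10⁻²² kg·m/s.
λ = h/p = 6.626 × 10⁻³⁴ / 2.050 × 10⁻²² = 3.23 × 10⁻¹² m = 3230 fm.

λ = 3230 fm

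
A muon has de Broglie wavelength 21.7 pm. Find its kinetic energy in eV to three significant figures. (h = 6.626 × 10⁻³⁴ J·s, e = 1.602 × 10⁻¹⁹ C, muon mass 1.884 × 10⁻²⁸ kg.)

p = h/λ = 6.626 × 10⁻³⁴ / 2.170 × 10⁻¹¹ = 3.053 × 10⁻²³ kg·m/s.
KE = p²/(2m) = (3.053 × 10⁻²³)² / (2 × 1.884 × 10⁻²⁸) = 2.474 × 10⁻¹⁸ J = 15.4 eV.

KE = 15.4 eV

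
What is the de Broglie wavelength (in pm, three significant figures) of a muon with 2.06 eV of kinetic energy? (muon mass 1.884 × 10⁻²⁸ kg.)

KE = 2.06 eV = 3.300 × 10⁻¹⁹ J.
p = √(2mKE) = √(2 × 1.884 × 10⁻²⁸ × 3.300 × 10⁻¹⁹) = 1.115 × 10⁻²³ kg·m/s.
λ = h/p = 6.626 × 10⁻³⁴ / 1.115 × 10⁻²³ = 5.94 × 10⁻¹¹ m = 59.4 pm.

λ = 59.4 pm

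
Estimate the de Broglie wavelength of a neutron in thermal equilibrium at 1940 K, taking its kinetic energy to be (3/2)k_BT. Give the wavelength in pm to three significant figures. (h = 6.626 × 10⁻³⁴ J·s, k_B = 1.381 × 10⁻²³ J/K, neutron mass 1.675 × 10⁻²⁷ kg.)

KE = (3/2)k_BT = 1.5 × 1.381 × 10⁻²³ × 1940 = 4.019 × 10⁻²⁰ J.
p = √(2mKE) = √(2 × 1.675 × 10⁻²⁷ × 4.019 × 10⁻²⁰) = 1.160 × 10⁻²³ kg·m/s.
λ = h/p = 5.71 × 10⁻¹¹ m = 57.1 pm.

λ = 57.1 pm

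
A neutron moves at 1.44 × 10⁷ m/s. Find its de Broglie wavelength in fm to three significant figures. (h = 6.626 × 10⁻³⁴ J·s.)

λ = 27.5 fm

p = mv = 1.675 × 10⁻²⁷ × 1.44 × 10⁷ = 2.412 × 10⁻²⁰ kg·m/s.
λ = h/p = 6.626 × 10⁻³⁴ / 2.412 × 10⁻²⁰ = 2.75 × 10⁻¹⁴ m = 27.5 fm.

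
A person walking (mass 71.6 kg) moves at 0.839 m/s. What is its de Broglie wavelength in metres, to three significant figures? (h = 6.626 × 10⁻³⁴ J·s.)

p = mv = 71.6 × 0.839 = 6.007 × 10¹ kg·m/s.
λ = h/p = 6.626 × 10⁻³⁴ / 6.007 × 10¹ = 1.10 × 10⁻³⁵ m.

λ = 1.10 × 10⁻³⁵ m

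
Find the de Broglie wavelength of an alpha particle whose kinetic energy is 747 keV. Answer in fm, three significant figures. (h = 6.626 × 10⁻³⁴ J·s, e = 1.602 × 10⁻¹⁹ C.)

λ = 16.6 fm

KE = 747 keV = 1.197 × 10⁻¹³ J.
p = √(2mKE) = √(2 × 6.645 × 10⁻²⁷ × 1.197 × 10⁻¹³) = 3.988 × 10⁻²⁰ kg·m/s.
λ = h/p = 6.626 × 10⁻³⁴ / 3.988 × 10⁻²⁰ = 1.66 × 10⁻¹⁴ m = 16.6 fm.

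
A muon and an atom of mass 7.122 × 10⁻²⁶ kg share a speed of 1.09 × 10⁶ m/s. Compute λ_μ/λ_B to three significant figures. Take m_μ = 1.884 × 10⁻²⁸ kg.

At fixed v, p = mv so λ = h/(mv) ∝ 1/m.
λ_μ/λ_B = m_B/m_μ = 7.122 × 10⁻²⁶/1.884 × 10⁻²⁸ = 378.

λ_μ/λ_B = 378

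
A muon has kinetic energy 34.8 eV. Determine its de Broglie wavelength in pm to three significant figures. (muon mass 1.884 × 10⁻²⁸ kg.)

KE = 34.8 eV = 5.575 × 10⁻¹⁸ J.
p = √(2mKE) = √(2 × 1.884 × 10⁻²⁸ × 5.575 × 10⁻¹⁸) = 4.583 × 10⁻²³ kg·m/s.
λ = h/p = 6.626 × 10⁻³⁴ / 4.583 × 10⁻²³ = 1.45 × 10⁻¹¹ m = 14.5 pm.

λ = 14.5 pm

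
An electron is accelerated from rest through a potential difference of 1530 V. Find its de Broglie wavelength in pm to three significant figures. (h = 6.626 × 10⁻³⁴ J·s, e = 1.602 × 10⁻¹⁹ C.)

KE = eV = 1.602 × 10⁻¹⁹ × 1530 = 2.451 × 10⁻¹⁶ J.
p = √(2mKE) = √(2 × 9.109 × 10⁻³¹ × 2.451 × 10⁻¹⁶) = 2.113 × 10⁻²³ kg·m/s.
λ = h/p = 6.626 × 10⁻³⁴ / 2.113 × 10⁻²³ = 3.14 × 10⁻¹¹ m = 31.4 pm.

λ = 31.4 pm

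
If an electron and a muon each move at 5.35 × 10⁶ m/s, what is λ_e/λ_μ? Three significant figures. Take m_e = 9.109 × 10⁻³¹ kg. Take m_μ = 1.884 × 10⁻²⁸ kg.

λ_e/λ_μ = 207

At fixed v, p = mv so λ = h/(mv) ∝ 1/m.
λ_e/λ_μ = m_μ/m_e = 1.884 × 10⁻²⁸/9.109 × 10⁻³¹ = 207.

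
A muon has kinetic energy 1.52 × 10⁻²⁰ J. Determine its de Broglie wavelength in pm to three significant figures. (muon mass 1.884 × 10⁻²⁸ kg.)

p = √(2mKE) = √(2 × 1.884 × 10⁻²⁸ × 1.520 × 10⁻²⁰) = 2.393 × 10⁻²⁴ kg·m/s.
λ = h/p = 6.626 × 10⁻³⁴ / 2.393 × 10⁻²⁴ = 2.77 × 10⁻¹⁰ m = 277 pm.

λ = 277 pm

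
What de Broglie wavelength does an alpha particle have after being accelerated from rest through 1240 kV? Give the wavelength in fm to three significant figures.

KE = 2eV = 2 × 1.602 × 10⁻¹⁹ × 1.240 × 10⁶ = 3.973 × 10⁻¹³ J.
p = √(2mKE) = √(2 × 6.645 × 10⁻²⁷ × 3.973 × 10⁻¹³) = 7.266 × 10⁻²⁰ kg·m/s.
λ = h/p = 6.626 × 10⁻³⁴ / 7.266 × 10⁻²⁰ = 9.12 × 10⁻¹⁵ m = 9.12 fm.

λ = 9.12 fm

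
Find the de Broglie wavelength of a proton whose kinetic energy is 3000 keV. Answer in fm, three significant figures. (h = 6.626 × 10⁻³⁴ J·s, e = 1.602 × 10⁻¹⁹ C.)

λ = 16.5 fm

KE = 3000 keV = 4.806 × 10⁻¹³ J.
p = √(2mKE) = √(2 × 1.673 × 10⁻²⁷ × 4.806 × 10⁻¹³) = 4.010 × 10⁻²⁰ kg·m/s.
λ = h/p = 6.626 × 10⁻³⁴ / 4.010 × 10⁻²⁰ = 1.65 × 10⁻¹⁴ m = 16.5 fm.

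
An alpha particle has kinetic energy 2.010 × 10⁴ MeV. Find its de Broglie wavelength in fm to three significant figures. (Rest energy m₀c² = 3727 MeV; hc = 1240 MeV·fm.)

λ = 0.0527 fm

Total energy E = KE + m₀c² = 2.010 × 10⁴ + 3727 = 23827 MeV.
(pc)² = E² − (m₀c²)² = (23827)² − (3727)² = 5.538 × 10⁸ MeV², so pc = 2.353 × 10⁴ MeV.
λ = hc/(pc) = 1240 MeV·fm / 2.353 × 10⁴ MeV = 0.0527 fm.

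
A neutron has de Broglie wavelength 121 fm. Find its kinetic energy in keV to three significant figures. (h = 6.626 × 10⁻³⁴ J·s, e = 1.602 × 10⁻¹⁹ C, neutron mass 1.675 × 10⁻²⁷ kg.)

p = h/λ = 6.626 × 10⁻³⁴ / 1.210 × 10⁻¹³ = 5.476 × 10⁻²¹ kg·m/s.
KE = p²/(2m) = (5.476 × 10⁻²¹)² / (2 × 1.675 × 10⁻²⁷) = 8.951 × 10⁻¹⁵ J = 55.9 keV.

KE = 55.9 keV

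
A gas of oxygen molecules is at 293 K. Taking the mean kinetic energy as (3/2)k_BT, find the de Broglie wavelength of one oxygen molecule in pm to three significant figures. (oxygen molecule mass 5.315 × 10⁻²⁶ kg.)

λ = 26.1 pm

KE = (3/2)k_BT = 1.5 × 1.381 × 10⁻²³ × 293 = 6.069 × 10⁻²¹ J.
p = √(2mKE) = √(2 × 5.315 × 10⁻²⁶ × 6.069 × 10⁻²¹) = 2.540 × 10⁻²³ kg·m/s.
λ = h/p = 2.61 × 10⁻¹¹ m = 26.1 pm.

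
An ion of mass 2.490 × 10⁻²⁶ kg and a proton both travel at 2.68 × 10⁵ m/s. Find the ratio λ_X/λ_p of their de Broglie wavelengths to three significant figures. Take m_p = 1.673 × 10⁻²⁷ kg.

At fixed v, p = mv so λ = h/(mv) ∝ 1/m.
λ_X/λ_p = m_p/m_X = 1.673 × 10⁻²⁷/2.490 × 10⁻²⁶ = 0.0672.

λ_X/λ_p = 0.0672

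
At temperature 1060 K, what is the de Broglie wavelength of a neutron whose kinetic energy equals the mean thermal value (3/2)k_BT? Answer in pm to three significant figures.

λ = 77.3 pm

KE = (3/2)k_BT = 1.5 × 1.381 × 10⁻²³ × 1060 = 2.196 × 10⁻²⁰ J.
p = √(2mKE) = √(2 × 1.675 × 10⁻²⁷ × 2.196 × 10⁻²⁰) = 8.577 × 10⁻²⁴ kg·m/s.
λ = h/p = 7.73 × 10⁻¹¹ m = 77.3 pm.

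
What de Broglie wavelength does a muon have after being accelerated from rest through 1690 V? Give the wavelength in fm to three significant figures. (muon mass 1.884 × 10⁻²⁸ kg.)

λ = 2070 fm

KE = eV = 1.602 × 10⁻¹⁹ × 1690 = 2.707 × 10⁻¹⁶ J.
p = √(2mKE) = √(2 × 1.884 × 10⁻²⁸ × 2.707 × 10⁻¹⁶) = 3.194 × 10⁻²² kg·m/s.
λ = h/p = 6.626 × 10⁻³⁴ / 3.194 × 10⁻²² = 2.07 × 10⁻¹² m = 2070 fm.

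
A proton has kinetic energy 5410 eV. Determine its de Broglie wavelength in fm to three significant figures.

KE = 5410 eV = 8.667 × 10⁻¹⁶ J.
p = √(2mKE) = √(2 × 1.673 × 10⁻²⁷ × 8.667 × 10⁻¹⁶) = 1.703 × 10⁻²¹ kg·m/s.
λ = h/p = 6.626 × 10⁻³⁴ / 1.703 × 10⁻²¹ = 3.89 × 10⁻¹³ m = 389 fm.

λ = 389 fm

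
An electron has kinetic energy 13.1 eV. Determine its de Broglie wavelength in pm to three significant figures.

KE = 13.1 eV = 2.099 × 10⁻¹⁸ J.
p = √(2mKE) = √(2 × 9.109 × 10⁻³¹ × 2.099 × 10⁻¹⁸) = 1.955 × 10⁻²⁴ kg·m/s.
λ = h/p = 6.626 × 10⁻³⁴ / 1.955 × 10⁻²⁴ = 3.39 × 10⁻¹⁰ m = 339 pm.

λ = 339 pm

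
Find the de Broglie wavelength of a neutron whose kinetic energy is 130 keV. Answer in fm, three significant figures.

λ = 79.3 fm

KE = 130 keV = 2.083 × 10⁻¹⁴ J.
p = √(2mKE) = √(2 × 1.675 × 10⁻²⁷ × 2.083 × 10⁻¹⁴) = 8.353 × 10⁻²¹ kg·m/s.
λ = h/p = 6.626 × 10⁻³⁴ / 8.353 × 10⁻²¹ = 7.93 × 10⁻¹⁴ m = 79.3 fm.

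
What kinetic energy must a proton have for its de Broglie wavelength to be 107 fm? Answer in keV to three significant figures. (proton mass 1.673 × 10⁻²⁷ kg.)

p = h/λ = 6.626 × 10⁻³⁴ / 1.070 × 10⁻¹³ = 6.193 × 10⁻²¹ kg·m/s.
KE = p²/(2m) = (6.193 × 10⁻²¹)² / (2 × 1.673 × 10⁻²⁷) = 1.146 × 10⁻¹⁴ J = 71.5 keV.

KE = 71.5 keV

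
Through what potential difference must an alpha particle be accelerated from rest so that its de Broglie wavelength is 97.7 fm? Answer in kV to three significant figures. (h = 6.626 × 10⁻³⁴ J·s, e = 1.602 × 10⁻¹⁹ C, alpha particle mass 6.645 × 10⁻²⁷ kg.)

p = h/λ = 6.626 × 10⁻³⁴ / 9.770 × 10⁻¹⁴ = 6.782 × 10⁻²¹ kg·m/s.
KE = p²/(2m) = 3.461 × 10⁻¹⁵ J.
V = KE/2e = 3.461 × 10⁻¹⁵ / (2 × 1.602 × 10⁻¹⁹) = 10.8 kV.

V = 10.8 kV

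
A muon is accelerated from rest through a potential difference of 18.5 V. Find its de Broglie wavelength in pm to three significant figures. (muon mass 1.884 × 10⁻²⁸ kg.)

KE = eV = 1.602 × 10⁻¹⁹ × 18.50 = 2.964 × 10⁻¹⁸ J.
p = √(2mKE) = √(2 × 1.884 × 10⁻²⁸ × 2.964 × 10⁻¹⁸) = 3.342 × 10⁻²³ kg·m/s.
λ = h/p = 6.626 × 10⁻³⁴ / 3.342 × 10⁻²³ = 1.98 × 10⁻¹¹ m = 19.8 pm.

λ = 19.8 pm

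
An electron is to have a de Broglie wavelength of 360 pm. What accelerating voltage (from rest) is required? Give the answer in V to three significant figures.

V = 11.6 V

p = h/λ = 6.626 × 10⁻³⁴ / 3.600 × 10⁻¹⁰ = 1.841 × 10⁻²⁴ kg·m/s.
KE = p²/(2m) = 1.860 × 10⁻¹⁸ J.
V = KE/e = 1.860 × 10⁻¹⁸ / (1.602 × 10⁻¹⁹) = 11.6 V.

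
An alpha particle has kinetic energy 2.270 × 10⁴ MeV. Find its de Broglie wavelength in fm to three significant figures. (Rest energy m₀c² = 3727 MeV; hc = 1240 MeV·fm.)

λ = 0.0474 fm

Total energy E = KE + m₀c² = 2.270 × 10⁴ + 3727 = 26427 MeV.
(pc)² = E² − (m₀c²)² = (26427)² − (3727)² = 6.845 × 10⁸ MeV², so pc = 2.616 × 10⁴ MeV.
λ = hc/(pc) = 1240 MeV·fm / 2.616 × 10⁴ MeV = 0.0474 fm.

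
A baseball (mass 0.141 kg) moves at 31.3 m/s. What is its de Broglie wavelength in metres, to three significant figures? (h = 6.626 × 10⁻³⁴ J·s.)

p = mv = 0.141 × 31.3 = 4.413 kg·m/s.
λ = h/p = 6.626 × 10⁻³⁴ / 4.413 = 1.50 × 10⁻³⁴ m.

λ = 1.50 × 10⁻³⁴ m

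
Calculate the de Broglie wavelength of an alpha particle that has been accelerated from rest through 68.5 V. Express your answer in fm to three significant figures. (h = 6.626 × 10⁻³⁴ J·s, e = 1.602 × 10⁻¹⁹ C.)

λ = 1230 fm

KE = 2eV = 2 × 1.602 × 10⁻¹⁹ × 68.50 = 2.195 × 10⁻¹⁷ J.
p = √(2mKE) = √(2 × 6.645 × 10⁻²⁷ × 2.195 × 10⁻¹⁷) = 5.401 × 10⁻²² kg·m/s.
λ = h/p = 6.626 × 10⁻³⁴ / 5.401 × 10⁻²² = 1.23 × 10⁻¹² m = 1230 fm.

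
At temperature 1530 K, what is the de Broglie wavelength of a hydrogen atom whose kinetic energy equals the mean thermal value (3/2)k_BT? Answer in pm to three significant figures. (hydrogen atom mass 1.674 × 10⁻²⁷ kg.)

KE = (3/2)k_BT = 1.5 × 1.381 × 10⁻²³ × 1530 = 3.169 × 10⁻²⁰ J.
p = √(2mKE) = √(2 × 1.674 × 10⁻²⁷ × 3.169 × 10⁻²⁰) = 1.030 × 10⁻²³ kg·m/s.
λ = h/p = 6.43 × 10⁻¹¹ m = 64.3 pm.

λ = 64.3 pm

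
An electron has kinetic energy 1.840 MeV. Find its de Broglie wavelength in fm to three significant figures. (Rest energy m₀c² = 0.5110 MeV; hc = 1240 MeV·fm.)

Total energy E = KE + m₀c² = 1.840 + 0.5110 = 2.3510 MeV.
(pc)² = E² − (m₀c²)² = (2.3510)² − (0.5110)² = 5.266 MeV², so pc = 2.295 MeV.
λ = hc/(pc) = 1240 MeV·fm / 2.295 MeV = 540 fm.

λ = 540 fm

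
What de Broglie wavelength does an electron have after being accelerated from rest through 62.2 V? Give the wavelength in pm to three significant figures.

KE = eV = 1.602 × 10⁻¹⁹ × 62.20 = 9.964 × 10⁻¹⁸ J.
p = √(2mKE) = √(2 × 9.109 × 10⁻³¹ × 9.964 × 10⁻¹⁸) = 4.261 × 10⁻²⁴ kg·m/s.
λ = h/p = 6.626 × 10⁻³⁴ / 4.261 × 10⁻²⁴ = 1.56 × 10⁻¹⁰ m = 156 pm.

λ = 156 pm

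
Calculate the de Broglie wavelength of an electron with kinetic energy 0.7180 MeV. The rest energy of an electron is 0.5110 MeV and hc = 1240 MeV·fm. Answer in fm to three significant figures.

λ = 1110 fm

Total energy E = KE + m₀c² = 0.7180 + 0.5110 = 1.2290 MeV.
(pc)² = E² − (m₀c²)² = (1.2290)² − (0.5110)² = 1.249 MeV², so pc = 1.118 MeV.
λ = hc/(pc) = 1240 MeV·fm / 1.118 MeV = 1110 fm.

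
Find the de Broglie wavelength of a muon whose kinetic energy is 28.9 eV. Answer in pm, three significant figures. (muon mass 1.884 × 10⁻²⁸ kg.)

KE = 28.9 eV = 4.630 × 10⁻¹⁸ J.
p = √(2mKE) = √(2 × 1.884 × 10⁻²⁸ × 4.630 × 10⁻¹⁸) = 4.177 × 10⁻²³ kg·m/s.
λ = h/p = 6.626 × 10⁻³⁴ / 4.177 × 10⁻²³ = 1.59 × 10⁻¹¹ m = 15.9 pm.

λ = 15.9 pm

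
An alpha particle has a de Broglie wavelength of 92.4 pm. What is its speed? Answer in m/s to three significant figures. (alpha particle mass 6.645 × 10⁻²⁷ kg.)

v = 1080 m/s

p = h/λ = 6.626 × 10⁻³⁴ / 9.240 × 10⁻¹¹ = 7.171 × 10⁻²⁴ kg·m/s.
v = p/m = 7.171 × 10⁻²⁴ / 6.645 × 10⁻²⁷ = 1.08 × 10³ m/s = 1080 m/s.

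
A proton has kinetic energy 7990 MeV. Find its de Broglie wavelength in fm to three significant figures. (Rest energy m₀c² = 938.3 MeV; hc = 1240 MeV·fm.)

λ = 0.140 fm

Total energy E = KE + m₀c² = 7990 + 938.3 = 8928.3 MeV.
(pc)² = E² − (m₀c²)² = (8928.3)² − (938.3)² = 7.883 × 10⁷ MeV², so pc = 8879 MeV.
λ = hc/(pc) = 1240 MeV·fm / 8879 MeV = 0.140 fm.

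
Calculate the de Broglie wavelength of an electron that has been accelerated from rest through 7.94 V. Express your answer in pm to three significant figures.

λ = 435 pm

KE = eV = 1.602 × 10⁻¹⁹ × 7.940 = 1.272 × 10⁻¹⁸ J.
p = √(2mKE) = √(2 × 9.109 × 10⁻³¹ × 1.272 × 10⁻¹⁸) = 1.522 × 10⁻²⁴ kg·m/s.
λ = h/p = 6.626 × 10⁻³⁴ / 1.522 × 10⁻²⁴ = 4.35 × 10⁻¹⁰ m = 435 pm.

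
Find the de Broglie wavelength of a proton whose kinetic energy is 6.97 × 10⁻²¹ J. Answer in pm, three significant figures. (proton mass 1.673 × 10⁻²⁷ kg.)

p = √(2mKE) = √(2 × 1.673 × 10⁻²⁷ × 6.970 × 10⁻²¹) = 4.829 × 10⁻²⁴ kg·m/s.
λ = h/p = 6.626 × 10⁻³⁴ / 4.829 × 10⁻²⁴ = 1.37 × 10⁻¹⁰ m = 137 pm.

λ = 137 pm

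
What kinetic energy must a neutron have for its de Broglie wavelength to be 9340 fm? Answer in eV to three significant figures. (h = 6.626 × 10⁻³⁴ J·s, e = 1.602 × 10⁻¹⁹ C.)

p = h/λ = 6.626 × 10⁻³⁴ / 9.340 × 10⁻¹² = 7.094 × 10⁻²³ kg·m/s.
KE = p²/(2m) = (7.094 × 10⁻²³)² / (2 × 1.675 × 10⁻²⁷) = 1.502 × 10⁻¹⁸ J = 9.38 eV.

KE = 9.38 eV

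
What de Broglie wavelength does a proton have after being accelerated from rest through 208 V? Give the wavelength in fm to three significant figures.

KE = eV = 1.602 × 10⁻¹⁹ × 208.0 = 3.332 × 10⁻¹⁷ J.
p = √(2mKE) = √(2 × 1.673 × 10⁻²⁷ × 3.332 × 10⁻¹⁷) = 3.339 × 10⁻²² kg·m/s.
λ = h/p = 6.626 × 10⁻³⁴ / 3.339 × 10⁻²² = 1.98 × 10⁻¹² m = 1980 fm.

λ = 1980 fm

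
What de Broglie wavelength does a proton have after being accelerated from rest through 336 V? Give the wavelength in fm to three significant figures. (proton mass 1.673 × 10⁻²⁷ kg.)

KE = eV = 1.602 × 10⁻¹⁹ × 336.0 = 5.383 × 10⁻¹⁷ J.
p = √(2mKE) = √(2 × 1.673 × 10⁻²⁷ × 5.383 × 10⁻¹⁷) = 4.244 × 10⁻²² kg·m/s.
λ = h/p = 6.626 × 10⁻³⁴ / 4.244 × 10⁻²² = 1.56 × 10⁻¹² m = 1560 fm.

λ = 1560 fm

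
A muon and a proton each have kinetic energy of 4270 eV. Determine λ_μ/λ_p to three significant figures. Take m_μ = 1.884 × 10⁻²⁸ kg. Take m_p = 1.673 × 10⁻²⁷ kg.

At fixed KE, p = √(2mKE) so λ = h/p ∝ 1/√m.
λ_μ/λ_p = √(m_p/m_μ) = √(1.673 × 10⁻²⁷/1.884 × 10⁻²⁸) = √(8.880) = 2.98.

λ_μ/λ_p = 2.98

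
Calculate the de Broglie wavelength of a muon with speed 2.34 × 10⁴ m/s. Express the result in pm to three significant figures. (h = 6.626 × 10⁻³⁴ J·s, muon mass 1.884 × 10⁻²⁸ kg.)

λ = 150 pm

p = mv = 1.884 × 10⁻²⁸ × 2.34 × 10⁴ = 4.409 × 10⁻²⁴ kg·m/s.
λ = h/p = 6.626 × 10⁻³⁴ / 4.409 × 10⁻²⁴ = 1.50 × 10⁻¹⁰ m = 150 pm.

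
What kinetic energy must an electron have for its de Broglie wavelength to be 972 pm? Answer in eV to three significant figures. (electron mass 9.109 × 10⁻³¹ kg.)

p = h/λ = 6.626 × 10⁻³⁴ / 9.720 × 10⁻¹⁰ = 6.817 × 10⁻²⁵ kg·m/s.
KE = p²/(2m) = (6.817 × 10⁻²⁵)² / (2 × 9.109 × 10⁻³¹) = 2.551 × 10⁻¹⁹ J = 1.59 eV.

KE = 1.59 eV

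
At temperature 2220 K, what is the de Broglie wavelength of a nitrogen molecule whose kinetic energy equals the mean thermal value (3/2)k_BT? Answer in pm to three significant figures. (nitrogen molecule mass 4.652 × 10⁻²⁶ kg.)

λ = 10.1 pm

KE = (3/2)k_BT = 1.5 × 1.381 × 10⁻²³ × 2220 = 4.599 × 10⁻²⁰ J.
p = √(2mKE) = √(2 × 4.652 × 10⁻²⁶ × 4.599 × 10⁻²⁰) = 6.541 × 10⁻²³ kg·m/s.
λ = h/p = 1.01 × 10⁻¹¹ m = 10.1 pm.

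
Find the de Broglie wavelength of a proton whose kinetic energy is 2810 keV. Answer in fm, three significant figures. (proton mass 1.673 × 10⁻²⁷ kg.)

λ = 17.1 fm

KE = 2810 keV = 4.502 × 10⁻¹³ J.
p = √(2mKE) = √(2 × 1.673 × 10⁻²⁷ × 4.502 × 10⁻¹³) = 3.881 × 10⁻²⁰ kg·m/s.
λ = h/p = 6.626 × 10⁻³⁴ / 3.881 × 10⁻²⁰ = 1.71 × 10⁻¹⁴ m = 17.1 fm.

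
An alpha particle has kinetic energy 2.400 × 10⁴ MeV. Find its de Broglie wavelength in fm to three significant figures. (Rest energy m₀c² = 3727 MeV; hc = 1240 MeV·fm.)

λ = 0.0451 fm

Total energy E = KE + m₀c² = 2.400 × 10⁴ + 3727 = 27727 MeV.
(pc)² = E² − (m₀c²)² = (27727)² − (3727)² = 7.549 × 10⁸ MeV², so pc = 2.748 × 10⁴ MeV.
λ = hc/(pc) = 1240 MeV·fm / 2.748 × 10⁴ MeV = 0.0451 fm.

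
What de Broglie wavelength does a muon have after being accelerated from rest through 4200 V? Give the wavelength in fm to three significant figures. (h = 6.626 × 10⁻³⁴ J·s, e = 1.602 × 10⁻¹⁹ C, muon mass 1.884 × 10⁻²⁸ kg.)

KE = eV = 1.602 × 10⁻¹⁹ × 4200 = 6.728 × 10⁻¹⁶ J.
p = √(2mKE) = √(2 × 1.884 × 10⁻²⁸ × 6.728 × 10⁻¹⁶) = 5.035 × 10⁻²² kg·m/s.
λ = h/p = 6.626 × 10⁻³⁴ / 5.035 × 10⁻²² = 1.32 × 10⁻¹² m = 1320 fm.

λ = 1320 fm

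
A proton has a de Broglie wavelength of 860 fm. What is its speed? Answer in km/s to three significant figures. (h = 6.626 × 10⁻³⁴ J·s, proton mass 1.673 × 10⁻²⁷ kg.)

p = h/λ = 6.626 × 10⁻³⁴ / 8.600 × 10⁻¹³ = 7.705 × 10⁻²² kg·m/s.
v = p/m = 7.705 × 10⁻²² / 1.673 × 10⁻²⁷ = 4.61 × 10⁵ m/s = 461 km/s.

v = 461 km/s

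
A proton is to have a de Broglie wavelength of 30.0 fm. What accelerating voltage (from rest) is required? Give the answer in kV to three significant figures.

p = h/λ = 6.626 × 10⁻³⁴ / 3.000 × 10⁻¹⁴ = 2.209 × 10⁻²⁰ kg·m/s.
KE = p²/(2m) = 1.458 × 10⁻¹³ J.
V = KE/e = 1.458 × 10⁻¹³ / (1.602 × 10⁻¹⁹) = 910 kV.

V = 910 kV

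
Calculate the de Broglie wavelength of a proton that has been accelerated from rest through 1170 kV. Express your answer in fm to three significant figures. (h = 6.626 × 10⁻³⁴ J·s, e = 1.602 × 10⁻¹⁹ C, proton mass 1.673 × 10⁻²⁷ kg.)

λ = 26.5 fm

KE = eV = 1.602 × 10⁻¹⁹ × 1.170 × 10⁶ = 1.874 × 10⁻¹³ J.
p = √(2mKE) = √(2 × 1.673 × 10⁻²⁷ × 1.874 × 10⁻¹³) = 2.504 × 10⁻²⁰ kg·m/s.
λ = h/p = 6.626 × 10⁻³⁴ / 2.504 × 10⁻²⁰ = 2.65 × 10⁻¹⁴ m = 26.5 fm.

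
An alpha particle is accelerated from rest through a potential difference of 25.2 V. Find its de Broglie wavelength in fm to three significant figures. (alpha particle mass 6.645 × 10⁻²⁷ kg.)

λ = 2020 fm

KE = 2eV = 2 × 1.602 × 10⁻¹⁹ × 25.20 = 8.074 × 10⁻¹⁸ J.
p = √(2mKE) = √(2 × 6.645 × 10⁻²⁷ × 8.074 × 10⁻¹⁸) = 3.276 × 10⁻²² kg·m/s.
λ = h/p = 6.626 × 10⁻³⁴ / 3.276 × 10⁻²² = 2.02 × 10⁻¹² m = 2020 fm.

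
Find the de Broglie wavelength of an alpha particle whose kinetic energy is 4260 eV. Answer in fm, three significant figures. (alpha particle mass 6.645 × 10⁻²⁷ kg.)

λ = 220 fm

KE = 4260 eV = 6.825 × 10⁻¹⁶ J.
p = √(2mKE) = √(2 × 6.645 × 10⁻²⁷ × 6.825 × 10⁻¹⁶) = 3.012 × 10⁻²¹ kg·m/s.
λ = h/p = 6.626 × 10⁻³⁴ / 3.012 × 10⁻²¹ = 2.20 × 10⁻¹³ m = 220 fm.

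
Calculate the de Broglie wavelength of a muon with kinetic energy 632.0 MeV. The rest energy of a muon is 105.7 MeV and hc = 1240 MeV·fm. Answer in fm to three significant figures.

Total energy E = KE + m₀c² = 632.0 + 105.7 = 737.7 MeV.
(pc)² = E² − (m₀c²)² = (737.7)² − (105.7)² = 5.330 × 10⁵ MeV², so pc = 730.1 MeV.
λ = hc/(pc) = 1240 MeV·fm / 730.1 MeV = 1.70 fm.

λ = 1.70 fm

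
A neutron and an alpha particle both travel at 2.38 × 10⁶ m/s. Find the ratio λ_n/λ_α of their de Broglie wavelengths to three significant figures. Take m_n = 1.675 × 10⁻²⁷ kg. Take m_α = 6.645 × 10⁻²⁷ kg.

λ_n/λ_α = 3.97

At fixed v, p = mv so λ = h/(mv) ∝ 1/m.
λ_n/λ_α = m_α/m_n = 6.645 × 10⁻²⁷/1.675 × 10⁻²⁷ = 3.97.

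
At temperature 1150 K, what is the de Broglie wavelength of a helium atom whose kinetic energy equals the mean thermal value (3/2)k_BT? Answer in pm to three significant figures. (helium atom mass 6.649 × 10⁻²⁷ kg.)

KE = (3/2)k_BT = 1.5 × 1.381 × 10⁻²³ × 1150 = 2.382 × 10⁻²⁰ J.
p = √(2mKE) = √(2 × 6.649 × 10⁻²⁷ × 2.382 × 10⁻²⁰) = 1.780 × 10⁻²³ kg·m/s.
λ = h/p = 3.72 × 10⁻¹¹ m = 37.2 pm.

λ = 37.2 pm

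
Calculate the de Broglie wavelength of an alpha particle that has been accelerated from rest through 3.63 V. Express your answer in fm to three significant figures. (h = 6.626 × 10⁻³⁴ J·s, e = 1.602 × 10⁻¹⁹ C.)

KE = 2eV = 2 × 1.602 × 10⁻¹⁹ × 3.630 = 1.163 × 10⁻¹⁸ J.
p = √(2mKE) = √(2 × 6.645 × 10⁻²⁷ × 1.163 × 10⁻¹⁸) = 1.243 × 10⁻²² kg·m/s.
λ = h/p = 6.626 × 10⁻³⁴ / 1.243 × 10⁻²² = 5.33 × 10⁻¹² m = 5330 fm.

λ = 5330 fm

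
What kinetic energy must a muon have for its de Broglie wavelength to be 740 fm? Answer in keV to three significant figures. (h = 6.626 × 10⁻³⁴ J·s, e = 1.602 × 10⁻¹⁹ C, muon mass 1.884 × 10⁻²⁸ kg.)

p = h/λ = 6.626 × 10⁻³⁴ / 7.400 × 10⁻¹³ = 8.954 × 10⁻²² kg·m/s.
KE = p²/(2m) = (8.954 × 10⁻²²)² / (2 × 1.884 × 10⁻²⁸) = 2.128 × 10⁻¹⁵ J = 13.3 keV.

KE = 13.3 keV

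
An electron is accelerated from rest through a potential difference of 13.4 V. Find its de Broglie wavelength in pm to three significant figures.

λ = 335 pm

KE = eV = 1.602 × 10⁻¹⁹ × 13.40 = 2.147 × 10⁻¹⁸ J.
p = √(2mKE) = √(2 × 9.109 × 10⁻³¹ × 2.147 × 10⁻¹⁸) = 1.978 × 10⁻²⁴ kg·m/s.
λ = h/p = 6.626 × 10⁻³⁴ / 1.978 × 10⁻²⁴ = 3.35 × 10⁻¹⁰ m = 335 pm.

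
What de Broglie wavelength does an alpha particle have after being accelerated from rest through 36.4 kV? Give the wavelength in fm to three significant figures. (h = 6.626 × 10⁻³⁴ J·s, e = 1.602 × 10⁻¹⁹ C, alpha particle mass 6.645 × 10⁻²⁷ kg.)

KE = 2eV = 2 × 1.602 × 10⁻¹⁹ × 3.640 × 10⁴ = 1.166 × 10⁻¹⁴ J.
p = √(2mKE) = √(2 × 6.645 × 10⁻²⁷ × 1.166 × 10⁻¹⁴) = 1.245 × 10⁻²⁰ kg·m/s.
λ = h/p = 6.626 × 10⁻³⁴ / 1.245 × 10⁻²⁰ = 5.32 × 10⁻¹⁴ m = 53.2 fm.

λ = 53.2 fm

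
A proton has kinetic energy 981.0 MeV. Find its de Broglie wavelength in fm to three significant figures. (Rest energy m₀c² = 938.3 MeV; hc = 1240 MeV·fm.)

Total energy E = KE + m₀c² = 981.0 + 938.3 = 1919.3 MeV.
(pc)² = E² − (m₀c²)² = (1919.3)² − (938.3)² = 2.803 × 10⁶ MeV², so pc = 1674 MeV.
λ = hc/(pc) = 1240 MeV·fm / 1674 MeV = 0.741 fm.

λ = 0.741 fm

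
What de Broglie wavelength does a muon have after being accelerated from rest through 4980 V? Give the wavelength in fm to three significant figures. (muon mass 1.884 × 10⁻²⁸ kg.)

λ = 1210 fm

KE = eV = 1.602 × 10⁻¹⁹ × 4980 = 7.978 × 10⁻¹⁶ J.
p = √(2mKE) = √(2 × 1.884 × 10⁻²⁸ × 7.978 × 10⁻¹⁶) = 5.483 × 10⁻²² kg·m/s.
λ = h/p = 6.626 × 10⁻³⁴ / 5.483 × 10⁻²² = 1.21 × 10⁻¹² m = 1210 fm.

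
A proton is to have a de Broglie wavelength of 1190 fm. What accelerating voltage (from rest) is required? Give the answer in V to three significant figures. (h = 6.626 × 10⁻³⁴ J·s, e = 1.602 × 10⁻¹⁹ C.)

p = h/λ = 6.626 × 10⁻³⁴ / 1.190 × 10⁻¹² = 5.568 × 10⁻²² kg·m/s.
KE = p²/(2m) = 9.266 × 10⁻¹⁷ J.
V = KE/e = 9.266 × 10⁻¹⁷ / (1.602 × 10⁻¹⁹) = 578 V.

V = 578 V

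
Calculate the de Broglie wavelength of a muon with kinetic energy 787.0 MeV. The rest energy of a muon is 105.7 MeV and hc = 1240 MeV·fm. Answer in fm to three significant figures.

Total energy E = KE + m₀c² = 787.0 + 105.7 = 892.7 MeV.
(pc)² = E² − (m₀c²)² = (892.7)² − (105.7)² = 7.857 × 10⁵ MeV², so pc = 886.4 MeV.
λ = hc/(pc) = 1240 MeV·fm / 886.4 MeV = 1.40 fm.

λ = 1.40 fm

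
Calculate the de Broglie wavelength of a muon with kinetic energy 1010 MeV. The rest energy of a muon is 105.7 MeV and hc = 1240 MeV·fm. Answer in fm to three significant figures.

λ = 1.12 fm

Total energy E = KE + m₀c² = 1010 + 105.7 = 1115.7 MeV.
(pc)² = E² − (m₀c²)² = (1115.7)² − (105.7)² = 1.234 × 10⁶ MeV², so pc = 1111 MeV.
λ = hc/(pc) = 1240 MeV·fm / 1111 MeV = 1.12 fm.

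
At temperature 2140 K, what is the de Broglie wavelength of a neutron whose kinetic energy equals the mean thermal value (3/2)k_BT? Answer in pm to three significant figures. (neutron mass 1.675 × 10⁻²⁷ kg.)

KE = (3/2)k_BT = 1.5 × 1.381 × 10⁻²³ × 2140 = 4.433 × 10⁻²⁰ J.
p = √(2mKE) = √(2 × 1.675 × 10⁻²⁷ × 4.433 × 10⁻²⁰) = 1.219 × 10⁻²³ kg·m/s.
λ = h/p = 5.44 × 10⁻¹¹ m = 54.4 pm.

λ = 54.4 pm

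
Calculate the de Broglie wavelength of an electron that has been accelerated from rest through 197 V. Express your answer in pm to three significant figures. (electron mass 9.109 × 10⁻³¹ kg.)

KE = eV = 1.602 × 10⁻¹⁹ × 197.0 = 3.156 × 10⁻¹⁷ J.
p = √(2mKE) = √(2 × 9.109 × 10⁻³¹ × 3.156 × 10⁻¹⁷) = 7.583 × 10⁻²⁴ kg·m/s.
λ = h/p = 6.626 × 10⁻³⁴ / 7.583 × 10⁻²⁴ = 8.74 × 10⁻¹¹ m = 87.4 pm.

λ = 87.4 pm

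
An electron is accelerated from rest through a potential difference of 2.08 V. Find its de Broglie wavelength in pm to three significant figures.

λ = 850 pm

KE = eV = 1.602 × 10⁻¹⁹ × 2.080 = 3.332 × 10⁻¹⁹ J.
p = √(2mKE) = √(2 × 9.109 × 10⁻³¹ × 3.332 × 10⁻¹⁹) = 7.791 × 10⁻²⁵ kg·m/s.
λ = h/p = 6.626 × 10⁻³⁴ / 7.791 × 10⁻²⁵ = 8.50 × 10⁻¹⁰ m = 850 pm.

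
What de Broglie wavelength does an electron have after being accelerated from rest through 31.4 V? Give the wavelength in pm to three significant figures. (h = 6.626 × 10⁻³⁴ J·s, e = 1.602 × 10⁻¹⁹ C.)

KE = eV = 1.602 × 10⁻¹⁹ × 31.40 = 5.030 × 10⁻¹⁸ J.
p = √(2mKE) = √(2 × 9.109 × 10⁻³¹ × 5.030 × 10⁻¹⁸) = 3.027 × 10⁻²⁴ kg·m/s.
λ = h/p = 6.626 × 10⁻³⁴ / 3.027 × 10⁻²⁴ = 2.19 × 10⁻¹⁰ m = 219 pm.

λ = 219 pm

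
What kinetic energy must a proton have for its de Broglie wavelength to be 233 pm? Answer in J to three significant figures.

KE = 2.42 × 10⁻²¹ J

p = h/λ = 6.626 × 10⁻³⁴ / 2.330 × 10⁻¹⁰ = 2.844 × 10⁻²⁴ kg·m/s.
KE = p²/(2m) = (2.844 × 10⁻²⁴)² / (2 × 1.673 × 10⁻²⁷) = 2.417 × 10⁻²¹ J = 2.42 × 10⁻²¹ J.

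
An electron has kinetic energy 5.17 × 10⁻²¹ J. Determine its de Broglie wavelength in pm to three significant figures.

p = √(2mKE) = √(2 × 9.109 × 10⁻³¹ × 5.170 × 10⁻²¹) = 9.705 × 10⁻²⁶ kg·m/s.
λ = h/p = 6.626 × 10⁻³⁴ / 9.705 × 10⁻²⁶ = 6.83 × 10⁻⁹ m = 6830 pm.

λ = 6830 pm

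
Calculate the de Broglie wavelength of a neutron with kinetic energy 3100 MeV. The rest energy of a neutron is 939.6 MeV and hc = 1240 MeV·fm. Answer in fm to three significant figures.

Total energy E = KE + m₀c² = 3100 + 939.6 = 4039.6 MeV.
(pc)² = E² − (m₀c²)² = (4039.6)² − (939.6)² = 1.544 × 10⁷ MeV², so pc = 3929 MeV.
λ = hc/(pc) = 1240 MeV·fm / 3929 MeV = 0.316 fm.

λ = 0.316 fm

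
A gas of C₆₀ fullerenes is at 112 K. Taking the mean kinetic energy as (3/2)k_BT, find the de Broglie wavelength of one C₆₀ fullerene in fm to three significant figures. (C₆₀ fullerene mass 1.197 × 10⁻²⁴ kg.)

λ = 8890 fm

KE = (3/2)k_BT = 1.5 × 1.381 × 10⁻²³ × 112 = 2.320 × 10⁻²¹ J.
p = √(2mKE) = √(2 × 1.197 × 10⁻²⁴ × 2.320 × 10⁻²¹) = 7.453 × 10⁻²³ kg·m/s.
λ = h/p = 8.89 × 10⁻¹² m = 8890 fm.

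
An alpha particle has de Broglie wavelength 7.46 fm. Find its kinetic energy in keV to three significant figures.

KE = 3710 keV

p = h/λ = 6.626 × 10⁻³⁴ / 7.460 × 10⁻¹⁵ = 8.882 × 10⁻²⁰ kg·m/s.
KE = p²/(2m) = (8.882 × 10⁻²⁰)² / (2 × 6.645 × 10⁻²⁷) = 5.936 × 10⁻¹³ J = 3710 keV.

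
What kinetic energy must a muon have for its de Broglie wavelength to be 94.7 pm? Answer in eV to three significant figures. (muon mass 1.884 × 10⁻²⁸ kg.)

KE = 0.811 eV

p = h/λ = 6.626 × 10⁻³⁴ / 9.470 × 10⁻¹¹ = 6.997 × 10⁻²⁴ kg·m/s.
KE = p²/(2m) = (6.997 × 10⁻²⁴)² / (2 × 1.884 × 10⁻²⁸) = 1.299 × 10⁻¹⁹ J = 0.811 eV.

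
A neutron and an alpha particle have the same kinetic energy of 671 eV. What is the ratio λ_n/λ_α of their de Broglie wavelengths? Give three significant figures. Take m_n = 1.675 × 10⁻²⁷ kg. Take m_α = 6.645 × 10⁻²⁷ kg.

At fixed KE, p = √(2mKE) so λ = h/p ∝ 1/√m.
λ_n/λ_α = √(m_α/m_n) = √(6.645 × 10⁻²⁷/1.675 × 10⁻²⁷) = √(3.967) = 1.99.

λ_n/λ_α = 1.99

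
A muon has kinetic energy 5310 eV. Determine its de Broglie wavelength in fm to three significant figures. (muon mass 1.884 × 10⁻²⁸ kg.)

KE = 5310 eV = 8.507 × 10⁻¹⁶ J.
p = √(2mKE) = √(2 × 1.884 × 10⁻²⁸ × 8.507 × 10⁻¹⁶) = 5.662 × 10⁻²² kg·m/s.
λ = h/p = 6.626 × 10⁻³⁴ / 5.662 × 10⁻²² = 1.17 × 10⁻¹² m = 1170 fm.

λ = 1170 fm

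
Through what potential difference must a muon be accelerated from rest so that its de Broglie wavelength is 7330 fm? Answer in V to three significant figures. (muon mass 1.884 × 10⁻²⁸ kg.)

p = h/λ = 6.626 × 10⁻³⁴ / 7.330 × 10⁻¹² = 9.040 × 10⁻²³ kg·m/s.
KE = p²/(2m) = 2.169 × 10⁻¹⁷ J.
V = KE/e = 2.169 × 10⁻¹⁷ / (1.602 × 10⁻¹⁹) = 135 V.

V = 135 V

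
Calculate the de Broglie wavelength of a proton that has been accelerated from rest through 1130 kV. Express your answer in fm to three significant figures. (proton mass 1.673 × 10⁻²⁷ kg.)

KE = eV = 1.602 × 10⁻¹⁹ × 1.130 × 10⁶ = 1.810 × 10⁻¹³ J.
p = √(2mKE) = √(2 × 1.673 × 10⁻²⁷ × 1.810 × 10⁻¹³) = 2.461 × 10⁻²⁰ kg·m/s.
λ = h/p = 6.626 × 10⁻³⁴ / 2.461 × 10⁻²⁰ = 2.69 × 10⁻¹⁴ m = 26.9 fm.

λ = 26.9 fm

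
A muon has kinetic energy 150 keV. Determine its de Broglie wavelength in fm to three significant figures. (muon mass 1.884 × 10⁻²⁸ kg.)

λ = 220 fm

KE = 150 keV = 2.403 × 10⁻¹⁴ J.
p = √(2mKE) = √(2 × 1.884 × 10⁻²⁸ × 2.403 × 10⁻¹⁴) = 3.009 × 10⁻²¹ kg·m/s.
λ = h/p = 6.626 × 10⁻³⁴ / 3.009 × 10⁻²¹ = 2.20 × 10⁻¹³ m = 220 fm.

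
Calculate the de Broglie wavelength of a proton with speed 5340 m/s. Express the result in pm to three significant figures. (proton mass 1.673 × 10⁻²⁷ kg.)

λ = 74.2 pm

p = mv = 1.673 × 10⁻²⁷ × 5340 = 8.934 × 10⁻²⁴ kg·m/s.
λ = h/p = 6.626 × 10⁻³⁴ / 8.934 × 10⁻²⁴ = 7.42 × 10⁻¹¹ m = 74.2 pm.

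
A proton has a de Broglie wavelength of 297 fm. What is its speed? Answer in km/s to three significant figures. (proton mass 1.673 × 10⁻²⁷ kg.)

v = 1330 km/s

p = h/λ = 6.626 × 10⁻³⁴ / 2.970 × 10⁻¹³ = 2.231 × 10⁻²¹ kg·m/s.
v = p/m = 2.231 × 10⁻²¹ / 1.673 × 10⁻²⁷ = 1.33 × 10⁶ m/s = 1330 km/s.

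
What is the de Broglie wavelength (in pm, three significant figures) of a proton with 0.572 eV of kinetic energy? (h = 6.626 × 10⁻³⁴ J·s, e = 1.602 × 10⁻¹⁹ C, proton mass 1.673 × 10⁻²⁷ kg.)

λ = 37.8 pm

KE = 0.572 eV = 9.163 × 10⁻²⁰ J.
p = √(2mKE) = √(2 × 1.673 × 10⁻²⁷ × 9.163 × 10⁻²⁰) = 1.751 × 10⁻²³ kg·m/s.
λ = h/p = 6.626 × 10⁻³⁴ / 1.751 × 10⁻²³ = 3.78 × 10⁻¹¹ m = 37.8 pm.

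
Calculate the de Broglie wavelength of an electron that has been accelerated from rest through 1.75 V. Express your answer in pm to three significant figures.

λ = 927 pm

KE = eV = 1.602 × 10⁻¹⁹ × 1.750 = 2.804 × 10⁻¹⁹ J.
p = √(2mKE) = √(2 × 9.109 × 10⁻³¹ × 2.804 × 10⁻¹⁹) = 7.147 × 10⁻²⁵ kg·m/s.
λ = h/p = 6.626 × 10⁻³⁴ / 7.147 × 10⁻²⁵ = 9.27 × 10⁻¹⁰ m = 927 pm.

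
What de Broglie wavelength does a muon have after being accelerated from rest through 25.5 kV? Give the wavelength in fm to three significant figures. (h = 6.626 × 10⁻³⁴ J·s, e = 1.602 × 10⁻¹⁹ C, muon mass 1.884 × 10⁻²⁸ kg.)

λ = 534 fm

KE = eV = 1.602 × 10⁻¹⁹ × 2.550 × 10⁴ = 4.085 × 10⁻¹⁵ J.
p = √(2mKE) = √(2 × 1.884 × 10⁻²⁸ × 4.085 × 10⁻¹⁵) = 1.241 × 10⁻²¹ kg·m/s.
λ = h/p = 6.626 × 10⁻³⁴ / 1.241 × 10⁻²¹ = 5.34 × 10⁻¹³ m = 534 fm.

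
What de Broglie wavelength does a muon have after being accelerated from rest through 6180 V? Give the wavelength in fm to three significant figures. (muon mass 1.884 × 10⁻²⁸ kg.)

KE = eV = 1.602 × 10⁻¹⁹ × 6180 = 9.900 × 10⁻¹⁶ J.
p = √(2mKE) = √(2 × 1.884 × 10⁻²⁸ × 9.900 × 10⁻¹⁶) = 6.108 × 10⁻²² kg·m/s.
λ = h/p = 6.626 × 10⁻³⁴ / 6.108 × 10⁻²² = 1.08 × 10⁻¹² m = 1080 fm.

λ = 1080 fm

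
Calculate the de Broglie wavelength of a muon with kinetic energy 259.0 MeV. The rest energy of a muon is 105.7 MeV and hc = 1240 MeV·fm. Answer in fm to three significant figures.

λ = 3.55 fm

Total energy E = KE + m₀c² = 259.0 + 105.7 = 364.7 MeV.
(pc)² = E² − (m₀c²)² = (364.7)² − (105.7)² = 1.218 × 10⁵ MeV², so pc = 349.0 MeV.
λ = hc/(pc) = 1240 MeV·fm / 349.0 MeV = 3.55 fm.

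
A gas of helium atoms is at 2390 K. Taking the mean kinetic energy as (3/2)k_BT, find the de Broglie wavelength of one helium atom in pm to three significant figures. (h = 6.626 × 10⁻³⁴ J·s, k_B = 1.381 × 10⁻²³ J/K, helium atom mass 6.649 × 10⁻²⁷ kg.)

KE = (3/2)k_BT = 1.5 × 1.381 × 10⁻²³ × 2390 = 4.951 × 10⁻²⁰ J.
p = √(2mKE) = √(2 × 6.649 × 10⁻²⁷ × 4.951 × 10⁻²⁰) = 2.566 × 10⁻²³ kg·m/s.
λ = h/p = 2.58 × 10⁻¹¹ m = 25.8 pm.

λ = 25.8 pm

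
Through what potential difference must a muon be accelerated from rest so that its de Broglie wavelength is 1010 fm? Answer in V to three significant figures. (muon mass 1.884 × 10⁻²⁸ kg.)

V = 7130 V

p = h/λ = 6.626 × 10⁻³⁴ / 1.010 × 10⁻¹² = 6.560 × 10⁻²² kg·m/s.
KE = p²/(2m) = 1.142 × 10⁻¹⁵ J.
V = KE/e = 1.142 × 10⁻¹⁵ / (1.602 × 10⁻¹⁹) = 7130 V.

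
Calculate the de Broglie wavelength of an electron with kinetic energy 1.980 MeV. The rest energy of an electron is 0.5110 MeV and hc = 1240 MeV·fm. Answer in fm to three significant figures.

λ = 509 fm

Total energy E = KE + m₀c² = 1.980 + 0.5110 = 2.4910 MeV.
(pc)² = E² − (m₀c²)² = (2.4910)² − (0.5110)² = 5.944 MeV², so pc = 2.438 MeV.
λ = hc/(pc) = 1240 MeV·fm / 2.438 MeV = 509 fm.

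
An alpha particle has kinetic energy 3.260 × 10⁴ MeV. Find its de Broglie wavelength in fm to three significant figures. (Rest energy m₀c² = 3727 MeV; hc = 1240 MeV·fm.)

Total energy E = KE + m₀c² = 3.260 × 10⁴ + 3727 = 36327 MeV.
(pc)² = E² − (m₀c²)² = (36327)² − (3727)² = 1.306 × 10⁹ MeV², so pc = 3.614 × 10⁴ MeV.
λ = hc/(pc) = 1240 MeV·fm / 3.614 × 10⁴ MeV = 0.0343 fm.

λ = 0.0343 fm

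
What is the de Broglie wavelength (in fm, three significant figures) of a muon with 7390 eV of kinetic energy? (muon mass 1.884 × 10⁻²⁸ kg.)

KE = 7390 eV = 1.184 × 10⁻¹⁵ J.
p = √(2mKE) = √(2 × 1.884 × 10⁻²⁸ × 1.184 × 10⁻¹⁵) = 6.679 × 10⁻²² kg·m/s.
λ = h/p = 6.626 × 10⁻³⁴ / 6.679 × 10⁻²² = 9.92 × 10⁻¹³ m = 992 fm.

λ = 992 fm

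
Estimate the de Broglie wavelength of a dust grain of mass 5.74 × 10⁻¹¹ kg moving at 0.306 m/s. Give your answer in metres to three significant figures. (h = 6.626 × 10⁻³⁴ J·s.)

p = mv = 5.74 × 10⁻¹¹ × 0.306 = 1.756 × 10⁻¹¹ kg·m/s.
λ = h/p = 6.626 × 10⁻³⁴ / 1.756 × 10⁻¹¹ = 3.77 × 10⁻²³ m.

λ = 3.77 × 10⁻²³ m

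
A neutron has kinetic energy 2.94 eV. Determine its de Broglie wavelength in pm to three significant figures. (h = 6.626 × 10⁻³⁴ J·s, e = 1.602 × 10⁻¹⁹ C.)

λ = 16.7 pm

KE = 2.94 eV = 4.710 × 10⁻¹⁹ J.
p = √(2mKE) = √(2 × 1.675 × 10⁻²⁷ × 4.710 × 10⁻¹⁹) = 3.972 × 10⁻²³ kg·m/s.
λ = h/p = 6.626 × 10⁻³⁴ / 3.972 × 10⁻²³ = 1.67 × 10⁻¹¹ m = 16.7 pm.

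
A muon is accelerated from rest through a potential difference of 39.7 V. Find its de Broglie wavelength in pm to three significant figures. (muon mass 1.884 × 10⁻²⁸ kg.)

KE = eV = 1.602 × 10⁻¹⁹ × 39.70 = 6.360 × 10⁻¹⁸ J.
p = √(2mKE) = √(2 × 1.884 × 10⁻²⁸ × 6.360 × 10⁻¹⁸) = 4.895 × 10⁻²³ kg·m/s.
λ = h/p = 6.626 × 10⁻³⁴ / 4.895 × 10⁻²³ = 1.35 × 10⁻¹¹ m = 13.5 pm.

λ = 13.5 pm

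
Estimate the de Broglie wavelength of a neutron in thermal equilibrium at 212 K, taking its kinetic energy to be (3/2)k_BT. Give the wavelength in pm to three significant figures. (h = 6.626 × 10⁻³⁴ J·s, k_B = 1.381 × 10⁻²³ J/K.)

λ = 173 pm

KE = (3/2)k_BT = 1.5 × 1.381 × 10⁻²³ × 212 = 4.392 × 10⁻²¹ J.
p = √(2mKE) = √(2 × 1.675 × 10⁻²⁷ × 4.392 × 10⁻²¹) = 3.836 × 10⁻²⁴ kg·m/s.
λ = h/p = 1.73 × 10⁻¹⁰ m = 173 pm.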